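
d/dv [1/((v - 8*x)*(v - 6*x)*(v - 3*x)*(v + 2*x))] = (-4*v^3 + 45*v^2*x - 112*v*x^2 - 36*x^3)/(v^8 - 30*v^7*x + 337*v^6*x^2 - 1608*v^5*x^3 + 1480*v^4*x^4 + 12672*v^3*x^5 - 30960*v^2*x^6 - 20736*v*x^7 + 82944*x^8)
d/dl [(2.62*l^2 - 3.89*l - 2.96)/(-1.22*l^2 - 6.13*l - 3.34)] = (-20.8064*l^2 - 24.724*l - 5.1522)/(1.4884*l^4 + 14.9572*l^3 + 45.7265*l^2 + 40.9484*l + 11.1556)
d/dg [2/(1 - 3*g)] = 6/(3*g - 1)^2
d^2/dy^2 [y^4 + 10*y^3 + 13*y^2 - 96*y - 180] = 12*y^2 + 60*y + 26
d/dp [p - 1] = 1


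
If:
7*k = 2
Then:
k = 2/7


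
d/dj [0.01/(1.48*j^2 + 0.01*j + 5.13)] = (-0.0296*j - 0.0001)/(1.48*j^2 + 0.01*j + 5.13)^2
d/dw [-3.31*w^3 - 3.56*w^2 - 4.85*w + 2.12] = -9.93*w^2 - 7.12*w - 4.85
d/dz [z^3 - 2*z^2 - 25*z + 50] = 3*z^2 - 4*z - 25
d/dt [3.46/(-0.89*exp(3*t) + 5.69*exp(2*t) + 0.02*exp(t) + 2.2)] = (9.2382*exp(2*t) - 39.3748*exp(t) - 0.0692)*exp(t)/(-0.89*exp(3*t) + 5.69*exp(2*t) + 0.02*exp(t) + 2.2)^2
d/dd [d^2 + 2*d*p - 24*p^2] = 2*d + 2*p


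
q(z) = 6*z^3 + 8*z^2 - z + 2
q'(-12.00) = 2399.00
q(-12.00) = -9202.00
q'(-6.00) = 551.00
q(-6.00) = -1000.00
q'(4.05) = 359.04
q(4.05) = 527.75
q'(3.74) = 310.62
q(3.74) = 424.04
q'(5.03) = 534.90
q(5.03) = 962.96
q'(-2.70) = 87.02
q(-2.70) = -55.08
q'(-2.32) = 58.76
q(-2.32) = -27.54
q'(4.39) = 416.14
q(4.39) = 659.41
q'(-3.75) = 192.12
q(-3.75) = -198.16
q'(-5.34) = 426.84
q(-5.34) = -678.18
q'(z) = 18*z^2 + 16*z - 1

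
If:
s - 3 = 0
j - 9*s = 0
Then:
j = 27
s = 3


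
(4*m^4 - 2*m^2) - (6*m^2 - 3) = 4*m^4 - 8*m^2 + 3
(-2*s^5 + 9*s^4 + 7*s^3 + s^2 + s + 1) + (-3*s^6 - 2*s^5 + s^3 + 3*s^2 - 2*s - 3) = -3*s^6 - 4*s^5 + 9*s^4 + 8*s^3 + 4*s^2 - s - 2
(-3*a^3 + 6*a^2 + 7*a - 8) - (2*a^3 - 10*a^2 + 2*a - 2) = -5*a^3 + 16*a^2 + 5*a - 6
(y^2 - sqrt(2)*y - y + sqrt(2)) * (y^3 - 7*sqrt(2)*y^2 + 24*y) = y^5 - 8*sqrt(2)*y^4 - y^4 + 8*sqrt(2)*y^3 + 38*y^3 - 38*y^2 - 24*sqrt(2)*y^2 + 24*sqrt(2)*y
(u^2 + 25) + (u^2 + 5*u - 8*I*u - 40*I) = 2*u^2 + 5*u - 8*I*u + 25 - 40*I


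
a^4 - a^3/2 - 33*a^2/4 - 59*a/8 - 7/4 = (a - 7/2)*(a + 1/2)^2*(a + 2)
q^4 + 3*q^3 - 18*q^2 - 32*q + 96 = (q - 3)*(q - 2)*(q + 4)^2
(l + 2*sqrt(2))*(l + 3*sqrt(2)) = l^2 + 5*sqrt(2)*l + 12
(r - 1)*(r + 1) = r^2 - 1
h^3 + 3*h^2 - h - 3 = (h - 1)*(h + 1)*(h + 3)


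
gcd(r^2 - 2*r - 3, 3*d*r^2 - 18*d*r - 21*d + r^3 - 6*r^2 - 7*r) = r + 1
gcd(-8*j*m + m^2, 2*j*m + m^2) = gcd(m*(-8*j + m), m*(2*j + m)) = m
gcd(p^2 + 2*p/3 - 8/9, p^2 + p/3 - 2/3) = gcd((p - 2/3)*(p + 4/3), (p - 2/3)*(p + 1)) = p - 2/3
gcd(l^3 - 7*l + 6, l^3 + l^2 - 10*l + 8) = l^2 - 3*l + 2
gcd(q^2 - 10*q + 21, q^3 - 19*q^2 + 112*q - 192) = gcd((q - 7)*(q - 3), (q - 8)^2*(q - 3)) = q - 3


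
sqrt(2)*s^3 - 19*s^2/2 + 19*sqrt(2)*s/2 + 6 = (s - 3*sqrt(2))*(s - 2*sqrt(2))*(sqrt(2)*s + 1/2)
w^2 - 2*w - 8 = (w - 4)*(w + 2)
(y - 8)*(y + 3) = y^2 - 5*y - 24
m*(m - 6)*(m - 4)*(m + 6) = m^4 - 4*m^3 - 36*m^2 + 144*m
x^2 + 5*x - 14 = (x - 2)*(x + 7)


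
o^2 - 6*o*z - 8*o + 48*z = (o - 8)*(o - 6*z)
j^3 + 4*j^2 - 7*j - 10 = (j - 2)*(j + 1)*(j + 5)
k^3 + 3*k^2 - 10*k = k*(k - 2)*(k + 5)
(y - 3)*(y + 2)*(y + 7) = y^3 + 6*y^2 - 13*y - 42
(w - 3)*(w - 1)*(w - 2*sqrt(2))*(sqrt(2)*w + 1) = sqrt(2)*w^4 - 4*sqrt(2)*w^3 - 3*w^3 + sqrt(2)*w^2 + 12*w^2 - 9*w + 8*sqrt(2)*w - 6*sqrt(2)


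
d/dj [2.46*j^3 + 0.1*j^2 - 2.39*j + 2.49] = 7.38*j^2 + 0.2*j - 2.39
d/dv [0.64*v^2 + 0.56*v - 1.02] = 1.28*v + 0.56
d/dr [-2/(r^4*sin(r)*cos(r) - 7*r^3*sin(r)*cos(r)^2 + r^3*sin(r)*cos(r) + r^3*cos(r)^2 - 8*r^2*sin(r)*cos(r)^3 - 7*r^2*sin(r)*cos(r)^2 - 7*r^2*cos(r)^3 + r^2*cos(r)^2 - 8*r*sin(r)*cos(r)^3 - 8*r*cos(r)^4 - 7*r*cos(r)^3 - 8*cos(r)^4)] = 4*(4*r^4*cos(2*r) + 4*sqrt(2)*r^3*sin(2*r + pi/4) - 7*r^3*cos(r) - 21*r^3*cos(3*r) - 32*r^2*(1 - cos(2*r))^2 + 2*r^2*sin(2*r) - 7*r^2*cos(r) - 74*r^2*cos(2*r) - 21*r^2*cos(3*r) + 54*r^2 - 32*r*(1 - cos(2*r))^2 + 7*r*sin(r) + 16*r*sin(2*r) + 7*r*sin(3*r) + 8*r*sin(4*r) - 42*r*cos(r) - 76*r*cos(2*r) - 14*r*cos(3*r) + 52*r - 8*(1 - cos(2*r))^2 + 24*sin(2*r) + 12*sin(4*r) - 21*cos(r) - 32*cos(2*r) - 7*cos(3*r))/((r + 1)^2*(cos(2*r) + 1)*(2*r^3*sin(r) - 7*r^2*sin(2*r) + 2*r^2*cos(r) - 4*r*sin(r) - 4*r*sin(3*r) - 7*r*cos(2*r) - 7*r - 12*cos(r) - 4*cos(3*r))^2)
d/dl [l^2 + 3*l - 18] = 2*l + 3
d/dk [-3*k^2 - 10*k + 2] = -6*k - 10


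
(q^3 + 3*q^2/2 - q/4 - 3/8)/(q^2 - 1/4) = q + 3/2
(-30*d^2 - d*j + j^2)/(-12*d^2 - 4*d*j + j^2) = (5*d + j)/(2*d + j)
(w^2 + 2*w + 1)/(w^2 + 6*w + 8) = (w^2 + 2*w + 1)/(w^2 + 6*w + 8)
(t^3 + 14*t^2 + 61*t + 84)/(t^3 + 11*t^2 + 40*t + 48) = (t + 7)/(t + 4)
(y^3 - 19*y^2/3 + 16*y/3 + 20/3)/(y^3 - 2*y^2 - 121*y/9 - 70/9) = 3*(y - 2)/(3*y + 7)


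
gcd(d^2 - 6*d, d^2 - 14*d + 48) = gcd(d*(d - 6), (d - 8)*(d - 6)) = d - 6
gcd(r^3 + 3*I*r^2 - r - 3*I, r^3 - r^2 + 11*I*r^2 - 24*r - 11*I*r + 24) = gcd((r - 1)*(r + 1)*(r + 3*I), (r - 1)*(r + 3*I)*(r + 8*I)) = r^2 + r*(-1 + 3*I) - 3*I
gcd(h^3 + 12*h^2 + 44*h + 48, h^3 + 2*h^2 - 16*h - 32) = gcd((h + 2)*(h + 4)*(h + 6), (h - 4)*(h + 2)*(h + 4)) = h^2 + 6*h + 8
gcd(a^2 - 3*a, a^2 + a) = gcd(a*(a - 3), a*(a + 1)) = a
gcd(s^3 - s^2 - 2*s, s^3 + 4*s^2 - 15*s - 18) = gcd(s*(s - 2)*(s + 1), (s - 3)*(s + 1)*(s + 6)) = s + 1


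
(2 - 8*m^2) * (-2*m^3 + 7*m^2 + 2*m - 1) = 16*m^5 - 56*m^4 - 20*m^3 + 22*m^2 + 4*m - 2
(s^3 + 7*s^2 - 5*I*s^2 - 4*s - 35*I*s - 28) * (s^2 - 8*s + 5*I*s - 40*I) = s^5 - s^4 - 35*s^3 - 21*s^2 - 20*I*s^2 - 1176*s + 20*I*s + 1120*I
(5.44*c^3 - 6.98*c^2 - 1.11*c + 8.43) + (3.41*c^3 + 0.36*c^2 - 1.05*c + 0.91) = 8.85*c^3 - 6.62*c^2 - 2.16*c + 9.34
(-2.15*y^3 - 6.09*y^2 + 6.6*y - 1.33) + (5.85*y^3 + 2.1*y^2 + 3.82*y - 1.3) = 3.7*y^3 - 3.99*y^2 + 10.42*y - 2.63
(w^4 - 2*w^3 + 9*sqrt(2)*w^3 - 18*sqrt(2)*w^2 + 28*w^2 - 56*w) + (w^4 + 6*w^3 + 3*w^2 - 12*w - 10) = 2*w^4 + 4*w^3 + 9*sqrt(2)*w^3 - 18*sqrt(2)*w^2 + 31*w^2 - 68*w - 10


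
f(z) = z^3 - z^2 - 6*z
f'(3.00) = 15.00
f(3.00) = 0.00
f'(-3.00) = 27.00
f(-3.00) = -18.00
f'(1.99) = 1.90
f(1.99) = -8.02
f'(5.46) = 72.51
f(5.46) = 100.20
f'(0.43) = -6.31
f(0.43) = -2.69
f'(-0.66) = -3.37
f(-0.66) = 3.24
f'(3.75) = 28.69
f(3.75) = 16.17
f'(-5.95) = 112.11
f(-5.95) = -210.35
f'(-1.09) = -0.26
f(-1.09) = 4.06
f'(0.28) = -6.32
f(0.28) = -1.74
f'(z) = 3*z^2 - 2*z - 6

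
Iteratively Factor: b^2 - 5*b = (b - 5)*(b)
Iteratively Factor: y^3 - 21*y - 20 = (y + 4)*(y^2 - 4*y - 5) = (y + 1)*(y + 4)*(y - 5)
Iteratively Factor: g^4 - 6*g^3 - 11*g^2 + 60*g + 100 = (g - 5)*(g^3 - g^2 - 16*g - 20) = (g - 5)^2*(g^2 + 4*g + 4) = (g - 5)^2*(g + 2)*(g + 2)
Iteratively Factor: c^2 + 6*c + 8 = (c + 4)*(c + 2)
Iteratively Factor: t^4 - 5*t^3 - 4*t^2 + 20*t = (t + 2)*(t^3 - 7*t^2 + 10*t) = (t - 5)*(t + 2)*(t^2 - 2*t) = (t - 5)*(t - 2)*(t + 2)*(t)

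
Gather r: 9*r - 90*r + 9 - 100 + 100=9 - 81*r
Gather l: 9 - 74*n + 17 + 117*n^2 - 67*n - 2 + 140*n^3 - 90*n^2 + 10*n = 140*n^3 + 27*n^2 - 131*n + 24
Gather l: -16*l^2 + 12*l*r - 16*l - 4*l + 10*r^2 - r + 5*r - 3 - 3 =-16*l^2 + l*(12*r - 20) + 10*r^2 + 4*r - 6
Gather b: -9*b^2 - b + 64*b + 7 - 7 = -9*b^2 + 63*b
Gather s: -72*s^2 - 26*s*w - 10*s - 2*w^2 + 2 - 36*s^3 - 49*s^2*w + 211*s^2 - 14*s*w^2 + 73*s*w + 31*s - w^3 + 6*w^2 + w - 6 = -36*s^3 + s^2*(139 - 49*w) + s*(-14*w^2 + 47*w + 21) - w^3 + 4*w^2 + w - 4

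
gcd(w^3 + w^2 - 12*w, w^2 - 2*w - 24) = w + 4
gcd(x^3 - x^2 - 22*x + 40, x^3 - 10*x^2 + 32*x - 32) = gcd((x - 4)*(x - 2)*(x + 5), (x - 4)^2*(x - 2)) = x^2 - 6*x + 8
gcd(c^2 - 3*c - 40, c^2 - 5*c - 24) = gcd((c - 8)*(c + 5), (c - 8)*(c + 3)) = c - 8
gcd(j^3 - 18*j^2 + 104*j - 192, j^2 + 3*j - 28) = j - 4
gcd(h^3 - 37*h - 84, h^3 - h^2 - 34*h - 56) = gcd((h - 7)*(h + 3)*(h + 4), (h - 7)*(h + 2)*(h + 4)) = h^2 - 3*h - 28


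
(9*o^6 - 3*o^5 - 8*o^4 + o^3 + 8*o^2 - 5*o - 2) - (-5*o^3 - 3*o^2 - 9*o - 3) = 9*o^6 - 3*o^5 - 8*o^4 + 6*o^3 + 11*o^2 + 4*o + 1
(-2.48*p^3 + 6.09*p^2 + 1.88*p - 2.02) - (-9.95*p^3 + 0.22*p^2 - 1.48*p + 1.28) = 7.47*p^3 + 5.87*p^2 + 3.36*p - 3.3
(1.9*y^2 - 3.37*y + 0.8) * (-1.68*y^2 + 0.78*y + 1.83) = -3.192*y^4 + 7.1436*y^3 - 0.4956*y^2 - 5.5431*y + 1.464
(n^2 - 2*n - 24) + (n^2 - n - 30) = 2*n^2 - 3*n - 54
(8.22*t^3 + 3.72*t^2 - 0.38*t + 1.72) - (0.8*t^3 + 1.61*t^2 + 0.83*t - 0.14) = 7.42*t^3 + 2.11*t^2 - 1.21*t + 1.86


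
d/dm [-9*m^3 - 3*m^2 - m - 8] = -27*m^2 - 6*m - 1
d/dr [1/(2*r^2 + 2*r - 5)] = 2*(-2*r - 1)/(2*r^2 + 2*r - 5)^2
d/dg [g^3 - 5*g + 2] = 3*g^2 - 5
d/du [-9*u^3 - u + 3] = -27*u^2 - 1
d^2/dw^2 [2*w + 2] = 0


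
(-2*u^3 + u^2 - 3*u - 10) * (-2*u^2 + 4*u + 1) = 4*u^5 - 10*u^4 + 8*u^3 + 9*u^2 - 43*u - 10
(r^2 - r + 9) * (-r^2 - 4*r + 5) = -r^4 - 3*r^3 - 41*r + 45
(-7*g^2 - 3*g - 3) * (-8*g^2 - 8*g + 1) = 56*g^4 + 80*g^3 + 41*g^2 + 21*g - 3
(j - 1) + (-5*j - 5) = -4*j - 6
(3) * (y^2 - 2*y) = 3*y^2 - 6*y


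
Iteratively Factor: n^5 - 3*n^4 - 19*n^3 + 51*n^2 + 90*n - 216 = (n - 3)*(n^4 - 19*n^2 - 6*n + 72) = (n - 3)*(n + 3)*(n^3 - 3*n^2 - 10*n + 24) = (n - 3)*(n + 3)^2*(n^2 - 6*n + 8) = (n - 4)*(n - 3)*(n + 3)^2*(n - 2)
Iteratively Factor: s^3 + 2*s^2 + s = (s + 1)*(s^2 + s) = s*(s + 1)*(s + 1)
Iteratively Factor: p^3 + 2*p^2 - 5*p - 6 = (p - 2)*(p^2 + 4*p + 3) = (p - 2)*(p + 3)*(p + 1)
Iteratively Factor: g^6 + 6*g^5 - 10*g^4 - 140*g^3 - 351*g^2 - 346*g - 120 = (g + 2)*(g^5 + 4*g^4 - 18*g^3 - 104*g^2 - 143*g - 60) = (g + 2)*(g + 3)*(g^4 + g^3 - 21*g^2 - 41*g - 20) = (g + 1)*(g + 2)*(g + 3)*(g^3 - 21*g - 20) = (g + 1)*(g + 2)*(g + 3)*(g + 4)*(g^2 - 4*g - 5) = (g + 1)^2*(g + 2)*(g + 3)*(g + 4)*(g - 5)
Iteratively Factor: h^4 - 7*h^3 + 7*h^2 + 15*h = (h - 5)*(h^3 - 2*h^2 - 3*h) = h*(h - 5)*(h^2 - 2*h - 3) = h*(h - 5)*(h - 3)*(h + 1)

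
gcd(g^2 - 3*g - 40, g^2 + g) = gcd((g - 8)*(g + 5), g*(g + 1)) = 1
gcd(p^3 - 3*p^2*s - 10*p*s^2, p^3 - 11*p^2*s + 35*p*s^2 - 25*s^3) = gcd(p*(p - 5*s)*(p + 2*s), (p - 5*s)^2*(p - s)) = p - 5*s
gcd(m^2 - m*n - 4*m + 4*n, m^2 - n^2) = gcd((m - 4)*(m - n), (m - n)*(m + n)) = m - n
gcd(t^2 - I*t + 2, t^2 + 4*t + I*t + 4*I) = t + I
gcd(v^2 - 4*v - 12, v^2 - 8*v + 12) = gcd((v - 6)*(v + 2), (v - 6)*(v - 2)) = v - 6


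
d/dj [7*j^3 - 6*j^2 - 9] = 3*j*(7*j - 4)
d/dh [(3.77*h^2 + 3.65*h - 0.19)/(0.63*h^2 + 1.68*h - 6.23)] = (4.0341*h^2 - 46.7348*h - 22.4203)/(0.3969*h^4 + 2.1168*h^3 - 5.0274*h^2 - 20.9328*h + 38.8129)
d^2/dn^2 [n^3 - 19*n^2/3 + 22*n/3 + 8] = 6*n - 38/3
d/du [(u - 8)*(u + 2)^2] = (u + 2)*(3*u - 14)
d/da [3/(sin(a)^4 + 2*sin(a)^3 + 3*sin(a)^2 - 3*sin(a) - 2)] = 3*(-9*sin(a) + sin(3*a) + 3*cos(2*a))*cos(a)/(sin(a)^4 + 2*sin(a)^3 + 3*sin(a)^2 - 3*sin(a) - 2)^2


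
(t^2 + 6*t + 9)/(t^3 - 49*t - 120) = (t + 3)/(t^2 - 3*t - 40)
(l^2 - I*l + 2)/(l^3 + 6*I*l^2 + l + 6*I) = (l - 2*I)/(l^2 + 5*I*l + 6)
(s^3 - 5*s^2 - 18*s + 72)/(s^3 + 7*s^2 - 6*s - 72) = (s - 6)/(s + 6)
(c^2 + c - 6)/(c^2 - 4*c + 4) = (c + 3)/(c - 2)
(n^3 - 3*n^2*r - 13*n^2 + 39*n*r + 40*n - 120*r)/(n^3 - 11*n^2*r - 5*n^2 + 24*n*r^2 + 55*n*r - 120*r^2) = (8 - n)/(-n + 8*r)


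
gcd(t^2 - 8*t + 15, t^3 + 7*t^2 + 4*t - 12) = 1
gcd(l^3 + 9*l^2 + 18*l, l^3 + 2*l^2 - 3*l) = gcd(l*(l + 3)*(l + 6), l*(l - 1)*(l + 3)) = l^2 + 3*l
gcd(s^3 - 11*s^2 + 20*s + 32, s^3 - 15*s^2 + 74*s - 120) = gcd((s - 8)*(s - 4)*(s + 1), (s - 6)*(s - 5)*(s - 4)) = s - 4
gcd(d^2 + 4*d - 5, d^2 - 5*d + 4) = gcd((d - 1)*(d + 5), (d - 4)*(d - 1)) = d - 1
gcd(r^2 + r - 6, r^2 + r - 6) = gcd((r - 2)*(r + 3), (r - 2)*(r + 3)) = r^2 + r - 6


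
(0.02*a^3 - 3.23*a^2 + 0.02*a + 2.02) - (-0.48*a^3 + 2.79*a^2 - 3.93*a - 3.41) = 0.5*a^3 - 6.02*a^2 + 3.95*a + 5.43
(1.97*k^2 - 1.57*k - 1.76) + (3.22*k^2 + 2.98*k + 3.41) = 5.19*k^2 + 1.41*k + 1.65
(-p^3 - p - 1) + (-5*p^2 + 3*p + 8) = -p^3 - 5*p^2 + 2*p + 7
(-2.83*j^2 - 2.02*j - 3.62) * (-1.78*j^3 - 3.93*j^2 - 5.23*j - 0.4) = 5.0374*j^5 + 14.7175*j^4 + 29.1831*j^3 + 25.9232*j^2 + 19.7406*j + 1.448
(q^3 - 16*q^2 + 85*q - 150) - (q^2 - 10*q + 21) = q^3 - 17*q^2 + 95*q - 171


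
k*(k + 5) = k^2 + 5*k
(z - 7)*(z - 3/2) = z^2 - 17*z/2 + 21/2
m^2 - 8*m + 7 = (m - 7)*(m - 1)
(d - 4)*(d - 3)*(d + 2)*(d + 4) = d^4 - d^3 - 22*d^2 + 16*d + 96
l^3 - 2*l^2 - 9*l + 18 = (l - 3)*(l - 2)*(l + 3)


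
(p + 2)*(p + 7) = p^2 + 9*p + 14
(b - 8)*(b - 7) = b^2 - 15*b + 56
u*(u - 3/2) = u^2 - 3*u/2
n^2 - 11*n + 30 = (n - 6)*(n - 5)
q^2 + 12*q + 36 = (q + 6)^2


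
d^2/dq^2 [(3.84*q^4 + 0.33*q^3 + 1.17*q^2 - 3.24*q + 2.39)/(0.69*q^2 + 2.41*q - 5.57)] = (3.656448*q^6 + 38.313216*q^5 + 45.268992*q^4 - 825.358518*q^3 + 1436.855706*q^2 + 10.561536*q + 31.746382)/(0.328509*q^6 + 3.442203*q^5 + 4.067136*q^4 - 41.576597*q^3 - 32.831808*q^2 + 224.310027*q - 172.808693)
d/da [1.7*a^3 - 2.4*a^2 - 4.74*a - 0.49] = 5.1*a^2 - 4.8*a - 4.74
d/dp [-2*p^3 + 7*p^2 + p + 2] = -6*p^2 + 14*p + 1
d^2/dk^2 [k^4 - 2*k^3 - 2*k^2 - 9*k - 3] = 12*k^2 - 12*k - 4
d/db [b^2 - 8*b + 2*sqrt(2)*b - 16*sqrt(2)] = 2*b - 8 + 2*sqrt(2)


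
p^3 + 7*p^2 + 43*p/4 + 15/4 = (p + 1/2)*(p + 3/2)*(p + 5)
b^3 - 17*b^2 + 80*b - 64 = (b - 8)^2*(b - 1)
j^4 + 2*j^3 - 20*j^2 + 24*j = j*(j - 2)^2*(j + 6)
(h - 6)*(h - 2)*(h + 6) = h^3 - 2*h^2 - 36*h + 72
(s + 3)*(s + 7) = s^2 + 10*s + 21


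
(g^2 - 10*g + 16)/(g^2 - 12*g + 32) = (g - 2)/(g - 4)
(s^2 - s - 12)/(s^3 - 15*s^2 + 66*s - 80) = (s^2 - s - 12)/(s^3 - 15*s^2 + 66*s - 80)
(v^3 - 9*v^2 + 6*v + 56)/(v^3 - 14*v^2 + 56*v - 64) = (v^2 - 5*v - 14)/(v^2 - 10*v + 16)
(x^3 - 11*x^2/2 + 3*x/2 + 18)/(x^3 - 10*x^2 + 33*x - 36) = (x + 3/2)/(x - 3)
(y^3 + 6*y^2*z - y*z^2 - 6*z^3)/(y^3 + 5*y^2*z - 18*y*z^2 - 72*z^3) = (y^2 - z^2)/(y^2 - y*z - 12*z^2)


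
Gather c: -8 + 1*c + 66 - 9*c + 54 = 112 - 8*c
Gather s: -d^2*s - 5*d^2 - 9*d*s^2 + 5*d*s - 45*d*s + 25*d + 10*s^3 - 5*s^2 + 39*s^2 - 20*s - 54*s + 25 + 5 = -5*d^2 + 25*d + 10*s^3 + s^2*(34 - 9*d) + s*(-d^2 - 40*d - 74) + 30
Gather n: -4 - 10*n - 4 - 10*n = -20*n - 8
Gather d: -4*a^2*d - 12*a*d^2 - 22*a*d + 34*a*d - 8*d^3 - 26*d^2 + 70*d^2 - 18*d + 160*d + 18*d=-8*d^3 + d^2*(44 - 12*a) + d*(-4*a^2 + 12*a + 160)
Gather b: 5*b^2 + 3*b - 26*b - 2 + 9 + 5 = 5*b^2 - 23*b + 12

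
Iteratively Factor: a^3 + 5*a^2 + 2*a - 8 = (a + 2)*(a^2 + 3*a - 4) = (a - 1)*(a + 2)*(a + 4)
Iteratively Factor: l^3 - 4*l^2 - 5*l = (l - 5)*(l^2 + l) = l*(l - 5)*(l + 1)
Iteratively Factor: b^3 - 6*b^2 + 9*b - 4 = (b - 4)*(b^2 - 2*b + 1) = (b - 4)*(b - 1)*(b - 1)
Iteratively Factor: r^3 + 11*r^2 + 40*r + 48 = (r + 4)*(r^2 + 7*r + 12) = (r + 3)*(r + 4)*(r + 4)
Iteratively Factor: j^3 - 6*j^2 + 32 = (j - 4)*(j^2 - 2*j - 8) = (j - 4)^2*(j + 2)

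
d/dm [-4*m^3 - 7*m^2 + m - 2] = -12*m^2 - 14*m + 1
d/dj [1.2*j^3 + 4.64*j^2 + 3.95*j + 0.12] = 3.6*j^2 + 9.28*j + 3.95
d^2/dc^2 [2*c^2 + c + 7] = 4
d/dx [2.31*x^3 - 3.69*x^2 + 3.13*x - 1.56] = 6.93*x^2 - 7.38*x + 3.13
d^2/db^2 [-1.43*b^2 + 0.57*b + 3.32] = -2.86000000000000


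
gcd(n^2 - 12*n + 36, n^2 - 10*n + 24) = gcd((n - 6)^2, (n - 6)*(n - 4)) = n - 6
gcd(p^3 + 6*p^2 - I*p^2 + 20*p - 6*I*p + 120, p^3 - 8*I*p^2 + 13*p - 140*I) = p^2 - I*p + 20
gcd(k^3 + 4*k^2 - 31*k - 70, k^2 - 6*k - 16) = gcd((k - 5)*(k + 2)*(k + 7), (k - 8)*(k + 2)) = k + 2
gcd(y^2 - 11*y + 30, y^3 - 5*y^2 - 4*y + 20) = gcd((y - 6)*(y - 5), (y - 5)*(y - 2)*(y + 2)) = y - 5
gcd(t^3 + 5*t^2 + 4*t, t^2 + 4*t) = t^2 + 4*t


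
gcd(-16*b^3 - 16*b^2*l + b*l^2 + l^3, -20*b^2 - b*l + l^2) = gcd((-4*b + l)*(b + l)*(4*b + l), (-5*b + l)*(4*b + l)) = 4*b + l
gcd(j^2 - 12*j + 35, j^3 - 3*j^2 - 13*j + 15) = j - 5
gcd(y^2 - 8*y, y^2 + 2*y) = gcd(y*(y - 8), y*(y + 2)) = y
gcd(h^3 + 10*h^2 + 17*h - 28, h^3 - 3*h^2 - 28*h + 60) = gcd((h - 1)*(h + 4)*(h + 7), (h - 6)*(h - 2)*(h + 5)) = 1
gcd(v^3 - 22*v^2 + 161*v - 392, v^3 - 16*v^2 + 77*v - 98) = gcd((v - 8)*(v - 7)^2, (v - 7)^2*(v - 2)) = v^2 - 14*v + 49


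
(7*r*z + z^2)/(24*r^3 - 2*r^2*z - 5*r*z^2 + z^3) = z*(7*r + z)/(24*r^3 - 2*r^2*z - 5*r*z^2 + z^3)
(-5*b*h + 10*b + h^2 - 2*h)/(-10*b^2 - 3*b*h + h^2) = (h - 2)/(2*b + h)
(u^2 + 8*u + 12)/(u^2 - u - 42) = (u + 2)/(u - 7)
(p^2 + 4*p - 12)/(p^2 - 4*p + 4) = (p + 6)/(p - 2)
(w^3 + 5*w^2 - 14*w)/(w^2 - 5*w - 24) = w*(-w^2 - 5*w + 14)/(-w^2 + 5*w + 24)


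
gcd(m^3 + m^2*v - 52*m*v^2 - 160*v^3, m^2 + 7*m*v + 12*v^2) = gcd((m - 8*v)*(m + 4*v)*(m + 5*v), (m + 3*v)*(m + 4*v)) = m + 4*v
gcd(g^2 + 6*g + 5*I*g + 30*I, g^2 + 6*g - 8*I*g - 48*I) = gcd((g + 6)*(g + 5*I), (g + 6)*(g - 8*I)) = g + 6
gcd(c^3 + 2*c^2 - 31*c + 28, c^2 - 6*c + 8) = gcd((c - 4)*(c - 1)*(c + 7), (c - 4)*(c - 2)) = c - 4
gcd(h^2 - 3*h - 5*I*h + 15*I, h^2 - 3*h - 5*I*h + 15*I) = h^2 + h*(-3 - 5*I) + 15*I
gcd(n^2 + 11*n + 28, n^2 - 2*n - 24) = n + 4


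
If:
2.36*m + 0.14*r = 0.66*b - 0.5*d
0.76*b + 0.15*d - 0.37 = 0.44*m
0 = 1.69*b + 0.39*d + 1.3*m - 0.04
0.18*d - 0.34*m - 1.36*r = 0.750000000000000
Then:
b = -0.09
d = 1.77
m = -0.39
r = -0.22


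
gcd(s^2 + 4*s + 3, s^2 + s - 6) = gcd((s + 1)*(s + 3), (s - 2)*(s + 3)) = s + 3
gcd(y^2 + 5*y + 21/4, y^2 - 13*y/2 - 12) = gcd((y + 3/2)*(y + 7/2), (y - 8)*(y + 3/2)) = y + 3/2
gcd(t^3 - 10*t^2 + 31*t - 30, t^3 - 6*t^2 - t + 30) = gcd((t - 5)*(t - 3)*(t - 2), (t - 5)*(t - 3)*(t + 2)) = t^2 - 8*t + 15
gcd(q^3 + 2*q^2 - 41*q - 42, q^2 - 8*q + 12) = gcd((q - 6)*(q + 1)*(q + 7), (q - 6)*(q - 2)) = q - 6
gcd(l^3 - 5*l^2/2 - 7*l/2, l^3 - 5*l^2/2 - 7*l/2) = l^3 - 5*l^2/2 - 7*l/2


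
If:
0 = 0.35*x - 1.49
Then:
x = 4.26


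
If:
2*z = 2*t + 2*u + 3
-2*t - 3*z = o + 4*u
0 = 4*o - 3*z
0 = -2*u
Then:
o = 9/23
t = -45/46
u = 0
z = 12/23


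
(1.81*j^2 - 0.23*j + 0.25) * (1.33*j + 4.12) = 2.4073*j^3 + 7.1513*j^2 - 0.6151*j + 1.03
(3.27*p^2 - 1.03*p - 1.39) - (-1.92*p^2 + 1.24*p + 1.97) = 5.19*p^2 - 2.27*p - 3.36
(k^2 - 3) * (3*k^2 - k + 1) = 3*k^4 - k^3 - 8*k^2 + 3*k - 3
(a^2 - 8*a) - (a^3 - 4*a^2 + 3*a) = -a^3 + 5*a^2 - 11*a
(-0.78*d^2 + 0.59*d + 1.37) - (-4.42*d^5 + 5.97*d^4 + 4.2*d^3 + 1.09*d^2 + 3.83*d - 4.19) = 4.42*d^5 - 5.97*d^4 - 4.2*d^3 - 1.87*d^2 - 3.24*d + 5.56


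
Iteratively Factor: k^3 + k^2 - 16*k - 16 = (k - 4)*(k^2 + 5*k + 4) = (k - 4)*(k + 4)*(k + 1)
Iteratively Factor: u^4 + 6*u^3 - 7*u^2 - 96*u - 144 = (u + 3)*(u^3 + 3*u^2 - 16*u - 48) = (u - 4)*(u + 3)*(u^2 + 7*u + 12) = (u - 4)*(u + 3)^2*(u + 4)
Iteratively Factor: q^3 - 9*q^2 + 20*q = (q - 5)*(q^2 - 4*q) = (q - 5)*(q - 4)*(q)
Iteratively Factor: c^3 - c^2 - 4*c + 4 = (c - 1)*(c^2 - 4) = (c - 1)*(c + 2)*(c - 2)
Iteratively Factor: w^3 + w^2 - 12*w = (w + 4)*(w^2 - 3*w) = (w - 3)*(w + 4)*(w)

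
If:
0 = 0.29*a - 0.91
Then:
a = 3.14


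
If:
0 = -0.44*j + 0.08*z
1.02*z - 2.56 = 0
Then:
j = 0.46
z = 2.51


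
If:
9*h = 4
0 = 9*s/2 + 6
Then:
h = 4/9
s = -4/3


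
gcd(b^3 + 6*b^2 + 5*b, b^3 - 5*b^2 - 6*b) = b^2 + b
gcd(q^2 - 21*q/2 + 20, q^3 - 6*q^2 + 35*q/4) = q - 5/2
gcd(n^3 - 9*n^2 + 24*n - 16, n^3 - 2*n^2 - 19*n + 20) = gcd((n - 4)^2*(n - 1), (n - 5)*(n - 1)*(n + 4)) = n - 1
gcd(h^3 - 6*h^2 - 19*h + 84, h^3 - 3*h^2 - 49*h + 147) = h^2 - 10*h + 21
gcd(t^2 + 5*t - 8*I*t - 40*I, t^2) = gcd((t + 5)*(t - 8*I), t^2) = 1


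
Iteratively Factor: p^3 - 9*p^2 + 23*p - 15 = (p - 1)*(p^2 - 8*p + 15) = (p - 3)*(p - 1)*(p - 5)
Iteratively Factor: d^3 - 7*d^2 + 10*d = (d - 2)*(d^2 - 5*d) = (d - 5)*(d - 2)*(d)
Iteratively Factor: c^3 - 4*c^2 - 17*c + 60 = (c - 5)*(c^2 + c - 12) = (c - 5)*(c - 3)*(c + 4)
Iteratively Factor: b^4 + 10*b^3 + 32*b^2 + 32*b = (b)*(b^3 + 10*b^2 + 32*b + 32) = b*(b + 2)*(b^2 + 8*b + 16) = b*(b + 2)*(b + 4)*(b + 4)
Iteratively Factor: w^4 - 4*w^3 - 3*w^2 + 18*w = (w + 2)*(w^3 - 6*w^2 + 9*w) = w*(w + 2)*(w^2 - 6*w + 9) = w*(w - 3)*(w + 2)*(w - 3)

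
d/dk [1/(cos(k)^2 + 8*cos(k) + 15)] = 2*(cos(k) + 4)*sin(k)/(cos(k)^2 + 8*cos(k) + 15)^2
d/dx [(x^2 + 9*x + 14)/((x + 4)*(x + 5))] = 6*(2*x + 9)/(x^4 + 18*x^3 + 121*x^2 + 360*x + 400)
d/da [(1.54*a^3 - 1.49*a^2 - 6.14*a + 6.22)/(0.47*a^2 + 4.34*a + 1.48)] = (0.7238*a^4 + 13.3672*a^3 + 3.2568*a^2 - 10.2572*a - 36.082)/(0.2209*a^4 + 4.0796*a^3 + 20.2268*a^2 + 12.8464*a + 2.1904)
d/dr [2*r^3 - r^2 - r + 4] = 6*r^2 - 2*r - 1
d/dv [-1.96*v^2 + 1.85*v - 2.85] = 1.85 - 3.92*v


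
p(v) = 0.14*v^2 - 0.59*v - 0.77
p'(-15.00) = -4.79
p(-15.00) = 39.58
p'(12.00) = 2.77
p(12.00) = 12.31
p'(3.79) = 0.47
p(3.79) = -1.00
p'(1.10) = -0.28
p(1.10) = -1.25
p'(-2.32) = -1.24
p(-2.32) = 1.35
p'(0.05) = -0.58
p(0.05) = -0.80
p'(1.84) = -0.07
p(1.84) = -1.38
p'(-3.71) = -1.63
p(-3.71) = 3.35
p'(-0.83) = -0.82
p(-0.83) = -0.18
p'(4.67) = 0.72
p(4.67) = -0.47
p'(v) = 0.28*v - 0.59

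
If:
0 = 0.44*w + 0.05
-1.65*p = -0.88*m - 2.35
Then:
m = 1.875*p - 2.67045454545455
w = -0.11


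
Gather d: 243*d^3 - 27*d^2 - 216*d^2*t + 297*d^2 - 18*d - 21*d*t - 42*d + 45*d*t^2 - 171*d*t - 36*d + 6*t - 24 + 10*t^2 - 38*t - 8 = 243*d^3 + d^2*(270 - 216*t) + d*(45*t^2 - 192*t - 96) + 10*t^2 - 32*t - 32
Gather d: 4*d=4*d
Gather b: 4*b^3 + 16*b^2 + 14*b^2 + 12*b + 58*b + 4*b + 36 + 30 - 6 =4*b^3 + 30*b^2 + 74*b + 60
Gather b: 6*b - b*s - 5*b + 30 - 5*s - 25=b*(1 - s) - 5*s + 5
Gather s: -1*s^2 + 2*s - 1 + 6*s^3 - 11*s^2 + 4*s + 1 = 6*s^3 - 12*s^2 + 6*s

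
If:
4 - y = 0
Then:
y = 4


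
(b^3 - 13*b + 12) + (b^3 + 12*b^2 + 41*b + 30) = 2*b^3 + 12*b^2 + 28*b + 42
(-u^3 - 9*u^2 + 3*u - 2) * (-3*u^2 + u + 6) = 3*u^5 + 26*u^4 - 24*u^3 - 45*u^2 + 16*u - 12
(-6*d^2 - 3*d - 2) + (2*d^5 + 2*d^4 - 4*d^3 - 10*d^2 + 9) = 2*d^5 + 2*d^4 - 4*d^3 - 16*d^2 - 3*d + 7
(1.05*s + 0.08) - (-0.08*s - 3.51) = 1.13*s + 3.59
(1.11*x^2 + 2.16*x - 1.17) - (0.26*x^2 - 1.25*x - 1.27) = 0.85*x^2 + 3.41*x + 0.1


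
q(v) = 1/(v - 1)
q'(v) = -1/(v - 1)^2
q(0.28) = -1.39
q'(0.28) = -1.93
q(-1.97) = -0.34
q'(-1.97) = -0.11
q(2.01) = 0.99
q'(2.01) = -0.98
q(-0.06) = -0.94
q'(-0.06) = -0.89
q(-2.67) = -0.27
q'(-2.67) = -0.07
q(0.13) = -1.15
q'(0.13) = -1.32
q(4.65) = 0.27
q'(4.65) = -0.08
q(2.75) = 0.57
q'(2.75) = -0.33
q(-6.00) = -0.14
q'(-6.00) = -0.02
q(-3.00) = -0.25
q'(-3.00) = -0.06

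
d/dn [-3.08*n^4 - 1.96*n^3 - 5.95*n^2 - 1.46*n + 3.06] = -12.32*n^3 - 5.88*n^2 - 11.9*n - 1.46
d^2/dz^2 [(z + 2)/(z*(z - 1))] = 2*(z^3 + 6*z^2 - 6*z + 2)/(z^3*(z^3 - 3*z^2 + 3*z - 1))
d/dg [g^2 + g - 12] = 2*g + 1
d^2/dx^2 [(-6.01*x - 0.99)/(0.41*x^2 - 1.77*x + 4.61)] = (-(0.82*x - 1.77)*(1.64*x - 3.54)*(6.01*x + 0.99) + (14.7846*x - 20.4636)*(0.41*x^2 - 1.77*x + 4.61))/(0.41*x^2 - 1.77*x + 4.61)^3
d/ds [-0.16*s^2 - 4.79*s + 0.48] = -0.32*s - 4.79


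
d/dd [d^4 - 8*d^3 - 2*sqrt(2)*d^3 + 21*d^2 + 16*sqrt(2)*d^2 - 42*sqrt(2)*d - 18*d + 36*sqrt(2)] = 4*d^3 - 24*d^2 - 6*sqrt(2)*d^2 + 42*d + 32*sqrt(2)*d - 42*sqrt(2) - 18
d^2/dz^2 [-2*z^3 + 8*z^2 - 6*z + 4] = 16 - 12*z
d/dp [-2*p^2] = -4*p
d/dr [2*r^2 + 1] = 4*r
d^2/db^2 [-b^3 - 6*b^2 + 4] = -6*b - 12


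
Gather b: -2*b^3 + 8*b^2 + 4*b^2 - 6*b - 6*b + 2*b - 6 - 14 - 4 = -2*b^3 + 12*b^2 - 10*b - 24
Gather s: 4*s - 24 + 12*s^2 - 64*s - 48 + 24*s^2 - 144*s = 36*s^2 - 204*s - 72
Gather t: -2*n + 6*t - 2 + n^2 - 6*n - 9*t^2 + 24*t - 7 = n^2 - 8*n - 9*t^2 + 30*t - 9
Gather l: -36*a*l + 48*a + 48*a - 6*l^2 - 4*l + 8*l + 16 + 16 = 96*a - 6*l^2 + l*(4 - 36*a) + 32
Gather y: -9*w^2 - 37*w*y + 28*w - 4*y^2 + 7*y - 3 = -9*w^2 + 28*w - 4*y^2 + y*(7 - 37*w) - 3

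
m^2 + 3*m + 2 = (m + 1)*(m + 2)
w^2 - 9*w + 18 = (w - 6)*(w - 3)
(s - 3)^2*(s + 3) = s^3 - 3*s^2 - 9*s + 27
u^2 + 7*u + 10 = (u + 2)*(u + 5)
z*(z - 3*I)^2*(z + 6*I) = z^4 + 27*z^2 - 54*I*z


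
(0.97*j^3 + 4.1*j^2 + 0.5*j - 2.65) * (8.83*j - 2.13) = 8.5651*j^4 + 34.1369*j^3 - 4.318*j^2 - 24.4645*j + 5.6445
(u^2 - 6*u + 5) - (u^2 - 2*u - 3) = 8 - 4*u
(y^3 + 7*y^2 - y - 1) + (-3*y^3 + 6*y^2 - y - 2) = -2*y^3 + 13*y^2 - 2*y - 3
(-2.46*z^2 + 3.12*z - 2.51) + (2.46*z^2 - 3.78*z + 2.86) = 0.35 - 0.66*z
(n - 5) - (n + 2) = -7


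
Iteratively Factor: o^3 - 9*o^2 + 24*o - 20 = (o - 5)*(o^2 - 4*o + 4) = (o - 5)*(o - 2)*(o - 2)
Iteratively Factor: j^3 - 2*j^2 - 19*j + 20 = (j - 1)*(j^2 - j - 20) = (j - 1)*(j + 4)*(j - 5)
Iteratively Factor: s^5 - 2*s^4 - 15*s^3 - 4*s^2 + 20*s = (s - 5)*(s^4 + 3*s^3 - 4*s) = (s - 5)*(s + 2)*(s^3 + s^2 - 2*s) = (s - 5)*(s - 1)*(s + 2)*(s^2 + 2*s) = (s - 5)*(s - 1)*(s + 2)^2*(s)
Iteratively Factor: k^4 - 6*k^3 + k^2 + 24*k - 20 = (k - 2)*(k^3 - 4*k^2 - 7*k + 10) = (k - 2)*(k - 1)*(k^2 - 3*k - 10) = (k - 5)*(k - 2)*(k - 1)*(k + 2)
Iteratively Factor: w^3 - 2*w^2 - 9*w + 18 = (w + 3)*(w^2 - 5*w + 6) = (w - 3)*(w + 3)*(w - 2)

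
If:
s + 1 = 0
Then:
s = -1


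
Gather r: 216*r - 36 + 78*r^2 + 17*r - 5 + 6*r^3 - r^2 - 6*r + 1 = 6*r^3 + 77*r^2 + 227*r - 40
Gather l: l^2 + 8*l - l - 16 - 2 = l^2 + 7*l - 18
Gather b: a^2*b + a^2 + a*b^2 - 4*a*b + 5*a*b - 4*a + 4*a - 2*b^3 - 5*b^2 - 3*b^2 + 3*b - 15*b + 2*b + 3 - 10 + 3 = a^2 - 2*b^3 + b^2*(a - 8) + b*(a^2 + a - 10) - 4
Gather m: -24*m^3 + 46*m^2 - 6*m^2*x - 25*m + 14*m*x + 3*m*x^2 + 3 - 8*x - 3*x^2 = -24*m^3 + m^2*(46 - 6*x) + m*(3*x^2 + 14*x - 25) - 3*x^2 - 8*x + 3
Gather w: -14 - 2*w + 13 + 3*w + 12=w + 11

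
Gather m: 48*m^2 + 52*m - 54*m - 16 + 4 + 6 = 48*m^2 - 2*m - 6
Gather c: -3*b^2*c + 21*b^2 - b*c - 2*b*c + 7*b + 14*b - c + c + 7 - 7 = 21*b^2 + 21*b + c*(-3*b^2 - 3*b)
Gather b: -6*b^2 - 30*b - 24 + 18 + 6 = -6*b^2 - 30*b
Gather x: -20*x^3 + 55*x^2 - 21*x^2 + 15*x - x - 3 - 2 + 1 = -20*x^3 + 34*x^2 + 14*x - 4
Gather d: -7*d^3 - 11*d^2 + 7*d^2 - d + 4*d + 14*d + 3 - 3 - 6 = -7*d^3 - 4*d^2 + 17*d - 6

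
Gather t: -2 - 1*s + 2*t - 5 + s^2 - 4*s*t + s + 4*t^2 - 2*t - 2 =s^2 - 4*s*t + 4*t^2 - 9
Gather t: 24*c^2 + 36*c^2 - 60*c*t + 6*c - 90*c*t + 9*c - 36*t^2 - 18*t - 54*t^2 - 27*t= 60*c^2 + 15*c - 90*t^2 + t*(-150*c - 45)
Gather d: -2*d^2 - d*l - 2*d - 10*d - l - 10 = -2*d^2 + d*(-l - 12) - l - 10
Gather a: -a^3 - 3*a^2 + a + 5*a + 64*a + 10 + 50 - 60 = -a^3 - 3*a^2 + 70*a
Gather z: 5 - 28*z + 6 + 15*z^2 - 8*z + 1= 15*z^2 - 36*z + 12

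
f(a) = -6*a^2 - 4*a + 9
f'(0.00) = -4.00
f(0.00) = 9.00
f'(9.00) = -112.00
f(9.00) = -513.00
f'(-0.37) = 0.44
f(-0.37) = 9.66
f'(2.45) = -33.40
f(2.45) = -36.82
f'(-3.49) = 37.88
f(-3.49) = -50.12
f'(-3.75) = 41.00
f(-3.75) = -60.38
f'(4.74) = -60.88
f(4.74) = -144.77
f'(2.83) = -37.96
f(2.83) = -50.37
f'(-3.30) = 35.60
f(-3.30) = -43.14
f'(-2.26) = 23.12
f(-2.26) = -12.61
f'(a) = -12*a - 4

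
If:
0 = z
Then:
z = 0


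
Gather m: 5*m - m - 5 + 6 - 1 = 4*m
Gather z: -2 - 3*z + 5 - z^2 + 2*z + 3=-z^2 - z + 6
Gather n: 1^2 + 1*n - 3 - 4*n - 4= -3*n - 6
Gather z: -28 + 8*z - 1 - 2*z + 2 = 6*z - 27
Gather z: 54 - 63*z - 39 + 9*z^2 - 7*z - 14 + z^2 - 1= 10*z^2 - 70*z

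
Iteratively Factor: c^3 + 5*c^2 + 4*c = (c + 4)*(c^2 + c) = (c + 1)*(c + 4)*(c)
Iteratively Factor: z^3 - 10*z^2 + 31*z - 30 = (z - 3)*(z^2 - 7*z + 10) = (z - 5)*(z - 3)*(z - 2)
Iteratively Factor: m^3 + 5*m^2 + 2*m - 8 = (m - 1)*(m^2 + 6*m + 8) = (m - 1)*(m + 4)*(m + 2)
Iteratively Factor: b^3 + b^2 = (b)*(b^2 + b) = b^2*(b + 1)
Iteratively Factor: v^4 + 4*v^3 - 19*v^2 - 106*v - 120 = (v + 3)*(v^3 + v^2 - 22*v - 40) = (v - 5)*(v + 3)*(v^2 + 6*v + 8) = (v - 5)*(v + 3)*(v + 4)*(v + 2)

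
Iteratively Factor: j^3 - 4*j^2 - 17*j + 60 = (j - 3)*(j^2 - j - 20) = (j - 3)*(j + 4)*(j - 5)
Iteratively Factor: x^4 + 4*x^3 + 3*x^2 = (x)*(x^3 + 4*x^2 + 3*x) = x*(x + 1)*(x^2 + 3*x) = x^2*(x + 1)*(x + 3)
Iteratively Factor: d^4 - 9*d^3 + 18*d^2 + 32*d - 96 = (d + 2)*(d^3 - 11*d^2 + 40*d - 48) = (d - 4)*(d + 2)*(d^2 - 7*d + 12) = (d - 4)^2*(d + 2)*(d - 3)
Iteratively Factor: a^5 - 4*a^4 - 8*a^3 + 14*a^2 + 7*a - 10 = (a + 1)*(a^4 - 5*a^3 - 3*a^2 + 17*a - 10) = (a - 1)*(a + 1)*(a^3 - 4*a^2 - 7*a + 10) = (a - 1)^2*(a + 1)*(a^2 - 3*a - 10) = (a - 5)*(a - 1)^2*(a + 1)*(a + 2)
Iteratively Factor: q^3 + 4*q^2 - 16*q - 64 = (q + 4)*(q^2 - 16) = (q + 4)^2*(q - 4)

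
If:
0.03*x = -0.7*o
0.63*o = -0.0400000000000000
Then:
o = -0.06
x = 1.48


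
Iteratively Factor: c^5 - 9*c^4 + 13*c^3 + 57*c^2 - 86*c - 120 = (c + 1)*(c^4 - 10*c^3 + 23*c^2 + 34*c - 120) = (c + 1)*(c + 2)*(c^3 - 12*c^2 + 47*c - 60) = (c - 3)*(c + 1)*(c + 2)*(c^2 - 9*c + 20) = (c - 4)*(c - 3)*(c + 1)*(c + 2)*(c - 5)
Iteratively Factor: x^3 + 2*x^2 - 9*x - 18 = (x + 3)*(x^2 - x - 6) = (x + 2)*(x + 3)*(x - 3)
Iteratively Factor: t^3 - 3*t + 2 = (t - 1)*(t^2 + t - 2) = (t - 1)^2*(t + 2)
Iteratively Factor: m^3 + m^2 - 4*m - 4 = (m + 1)*(m^2 - 4) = (m + 1)*(m + 2)*(m - 2)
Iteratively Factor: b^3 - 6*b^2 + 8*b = (b - 2)*(b^2 - 4*b) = b*(b - 2)*(b - 4)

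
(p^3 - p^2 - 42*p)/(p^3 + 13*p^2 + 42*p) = (p - 7)/(p + 7)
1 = 1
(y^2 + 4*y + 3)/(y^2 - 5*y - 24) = (y + 1)/(y - 8)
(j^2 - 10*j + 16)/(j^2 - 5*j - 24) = (j - 2)/(j + 3)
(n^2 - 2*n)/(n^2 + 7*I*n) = (n - 2)/(n + 7*I)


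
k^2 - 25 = (k - 5)*(k + 5)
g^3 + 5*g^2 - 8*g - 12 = (g - 2)*(g + 1)*(g + 6)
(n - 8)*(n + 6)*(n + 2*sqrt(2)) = n^3 - 2*n^2 + 2*sqrt(2)*n^2 - 48*n - 4*sqrt(2)*n - 96*sqrt(2)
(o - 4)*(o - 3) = o^2 - 7*o + 12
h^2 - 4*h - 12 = (h - 6)*(h + 2)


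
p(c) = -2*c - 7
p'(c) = -2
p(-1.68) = -3.64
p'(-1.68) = -2.00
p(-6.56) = 6.12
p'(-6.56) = -2.00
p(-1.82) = -3.36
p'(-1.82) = -2.00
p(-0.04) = -6.92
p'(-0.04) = -2.00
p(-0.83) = -5.34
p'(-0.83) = -2.00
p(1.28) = -9.56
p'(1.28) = -2.00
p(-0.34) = -6.32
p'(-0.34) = -2.00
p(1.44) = -9.88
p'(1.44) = -2.00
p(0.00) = -7.00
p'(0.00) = -2.00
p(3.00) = -13.00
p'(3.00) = -2.00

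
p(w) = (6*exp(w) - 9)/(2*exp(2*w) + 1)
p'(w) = -4*(6*exp(w) - 9)*exp(2*w)/(2*exp(2*w) + 1)^2 + 6*exp(w)/(2*exp(2*w) + 1)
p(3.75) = 0.07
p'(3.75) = -0.07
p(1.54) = 0.43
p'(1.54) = -0.21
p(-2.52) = -8.41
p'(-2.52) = 0.69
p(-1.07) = -5.62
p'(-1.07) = 3.81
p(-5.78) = -8.98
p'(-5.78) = 0.02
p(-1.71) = -7.43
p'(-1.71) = 1.93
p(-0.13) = -1.47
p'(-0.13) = 3.85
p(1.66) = 0.40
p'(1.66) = -0.23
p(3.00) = 0.14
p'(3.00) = -0.13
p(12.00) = 0.00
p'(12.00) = 0.00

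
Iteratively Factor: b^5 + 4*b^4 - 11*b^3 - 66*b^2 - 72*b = (b)*(b^4 + 4*b^3 - 11*b^2 - 66*b - 72) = b*(b + 2)*(b^3 + 2*b^2 - 15*b - 36) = b*(b - 4)*(b + 2)*(b^2 + 6*b + 9) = b*(b - 4)*(b + 2)*(b + 3)*(b + 3)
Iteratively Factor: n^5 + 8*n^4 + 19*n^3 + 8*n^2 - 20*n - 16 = (n - 1)*(n^4 + 9*n^3 + 28*n^2 + 36*n + 16) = (n - 1)*(n + 4)*(n^3 + 5*n^2 + 8*n + 4) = (n - 1)*(n + 1)*(n + 4)*(n^2 + 4*n + 4) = (n - 1)*(n + 1)*(n + 2)*(n + 4)*(n + 2)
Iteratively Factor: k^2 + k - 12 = (k - 3)*(k + 4)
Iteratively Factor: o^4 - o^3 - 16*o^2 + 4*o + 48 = (o - 4)*(o^3 + 3*o^2 - 4*o - 12) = (o - 4)*(o + 2)*(o^2 + o - 6) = (o - 4)*(o + 2)*(o + 3)*(o - 2)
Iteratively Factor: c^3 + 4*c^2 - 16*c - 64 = (c - 4)*(c^2 + 8*c + 16) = (c - 4)*(c + 4)*(c + 4)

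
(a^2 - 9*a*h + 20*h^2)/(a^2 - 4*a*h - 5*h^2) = (a - 4*h)/(a + h)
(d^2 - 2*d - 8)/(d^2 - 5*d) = (d^2 - 2*d - 8)/(d*(d - 5))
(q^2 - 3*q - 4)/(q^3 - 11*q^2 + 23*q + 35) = (q - 4)/(q^2 - 12*q + 35)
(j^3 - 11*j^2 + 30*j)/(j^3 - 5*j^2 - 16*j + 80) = j*(j - 6)/(j^2 - 16)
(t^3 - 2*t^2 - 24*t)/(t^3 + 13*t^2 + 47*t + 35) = t*(t^2 - 2*t - 24)/(t^3 + 13*t^2 + 47*t + 35)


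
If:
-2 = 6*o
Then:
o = -1/3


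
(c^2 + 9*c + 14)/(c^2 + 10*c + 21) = (c + 2)/(c + 3)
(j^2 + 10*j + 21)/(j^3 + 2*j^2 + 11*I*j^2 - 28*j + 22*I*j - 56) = (j^2 + 10*j + 21)/(j^3 + j^2*(2 + 11*I) + j*(-28 + 22*I) - 56)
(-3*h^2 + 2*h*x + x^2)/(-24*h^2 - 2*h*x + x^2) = (3*h^2 - 2*h*x - x^2)/(24*h^2 + 2*h*x - x^2)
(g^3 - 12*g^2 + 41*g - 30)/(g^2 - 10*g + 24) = (g^2 - 6*g + 5)/(g - 4)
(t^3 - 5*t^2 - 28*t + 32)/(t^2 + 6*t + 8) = (t^2 - 9*t + 8)/(t + 2)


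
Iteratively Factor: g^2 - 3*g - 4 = (g + 1)*(g - 4)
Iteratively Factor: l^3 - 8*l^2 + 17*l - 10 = (l - 2)*(l^2 - 6*l + 5) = (l - 2)*(l - 1)*(l - 5)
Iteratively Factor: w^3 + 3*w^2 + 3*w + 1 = (w + 1)*(w^2 + 2*w + 1) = (w + 1)^2*(w + 1)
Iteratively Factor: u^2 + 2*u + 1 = (u + 1)*(u + 1)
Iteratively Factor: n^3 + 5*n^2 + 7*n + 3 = (n + 1)*(n^2 + 4*n + 3) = (n + 1)*(n + 3)*(n + 1)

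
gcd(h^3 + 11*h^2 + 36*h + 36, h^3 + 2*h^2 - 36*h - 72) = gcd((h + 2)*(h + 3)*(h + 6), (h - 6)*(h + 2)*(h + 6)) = h^2 + 8*h + 12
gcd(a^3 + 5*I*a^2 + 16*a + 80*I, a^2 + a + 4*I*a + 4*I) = a + 4*I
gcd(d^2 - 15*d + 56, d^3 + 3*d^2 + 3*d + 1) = 1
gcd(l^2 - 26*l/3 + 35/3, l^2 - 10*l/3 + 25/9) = l - 5/3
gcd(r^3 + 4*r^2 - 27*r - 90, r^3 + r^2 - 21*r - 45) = r^2 - 2*r - 15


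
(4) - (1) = 3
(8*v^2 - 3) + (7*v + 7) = 8*v^2 + 7*v + 4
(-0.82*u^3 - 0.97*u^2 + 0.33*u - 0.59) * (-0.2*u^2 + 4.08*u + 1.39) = 0.164*u^5 - 3.1516*u^4 - 5.1634*u^3 + 0.1161*u^2 - 1.9485*u - 0.8201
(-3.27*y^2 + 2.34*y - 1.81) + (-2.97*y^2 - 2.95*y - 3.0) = -6.24*y^2 - 0.61*y - 4.81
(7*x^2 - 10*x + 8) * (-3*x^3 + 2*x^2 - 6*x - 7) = -21*x^5 + 44*x^4 - 86*x^3 + 27*x^2 + 22*x - 56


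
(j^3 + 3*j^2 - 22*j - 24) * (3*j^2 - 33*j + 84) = 3*j^5 - 24*j^4 - 81*j^3 + 906*j^2 - 1056*j - 2016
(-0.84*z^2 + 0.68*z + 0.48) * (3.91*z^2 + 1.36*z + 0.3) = -3.2844*z^4 + 1.5164*z^3 + 2.5496*z^2 + 0.8568*z + 0.144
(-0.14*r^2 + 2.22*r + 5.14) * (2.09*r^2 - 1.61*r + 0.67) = -0.2926*r^4 + 4.8652*r^3 + 7.0746*r^2 - 6.788*r + 3.4438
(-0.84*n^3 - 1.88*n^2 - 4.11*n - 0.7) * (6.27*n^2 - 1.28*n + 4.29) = -5.2668*n^5 - 10.7124*n^4 - 26.9669*n^3 - 7.1934*n^2 - 16.7359*n - 3.003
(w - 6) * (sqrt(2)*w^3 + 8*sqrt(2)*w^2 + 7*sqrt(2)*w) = sqrt(2)*w^4 + 2*sqrt(2)*w^3 - 41*sqrt(2)*w^2 - 42*sqrt(2)*w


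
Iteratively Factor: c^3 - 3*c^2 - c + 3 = (c + 1)*(c^2 - 4*c + 3) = (c - 1)*(c + 1)*(c - 3)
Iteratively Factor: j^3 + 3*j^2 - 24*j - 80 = (j + 4)*(j^2 - j - 20) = (j - 5)*(j + 4)*(j + 4)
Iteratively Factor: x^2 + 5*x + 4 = (x + 1)*(x + 4)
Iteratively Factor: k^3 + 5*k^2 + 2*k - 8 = (k + 4)*(k^2 + k - 2) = (k + 2)*(k + 4)*(k - 1)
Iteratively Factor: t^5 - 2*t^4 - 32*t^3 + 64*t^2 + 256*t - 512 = (t - 4)*(t^4 + 2*t^3 - 24*t^2 - 32*t + 128) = (t - 4)*(t - 2)*(t^3 + 4*t^2 - 16*t - 64) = (t - 4)*(t - 2)*(t + 4)*(t^2 - 16) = (t - 4)*(t - 2)*(t + 4)^2*(t - 4)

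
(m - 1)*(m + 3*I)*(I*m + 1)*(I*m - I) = -m^4 + 2*m^3 - 2*I*m^3 - 4*m^2 + 4*I*m^2 + 6*m - 2*I*m - 3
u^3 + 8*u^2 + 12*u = u*(u + 2)*(u + 6)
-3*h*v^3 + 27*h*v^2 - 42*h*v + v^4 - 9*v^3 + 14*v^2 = v*(-3*h + v)*(v - 7)*(v - 2)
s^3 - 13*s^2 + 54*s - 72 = (s - 6)*(s - 4)*(s - 3)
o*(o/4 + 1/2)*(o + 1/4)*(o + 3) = o^4/4 + 21*o^3/16 + 29*o^2/16 + 3*o/8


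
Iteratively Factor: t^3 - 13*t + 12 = (t - 1)*(t^2 + t - 12) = (t - 1)*(t + 4)*(t - 3)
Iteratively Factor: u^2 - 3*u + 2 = (u - 1)*(u - 2)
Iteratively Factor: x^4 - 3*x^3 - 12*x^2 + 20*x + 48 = (x + 2)*(x^3 - 5*x^2 - 2*x + 24) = (x - 3)*(x + 2)*(x^2 - 2*x - 8) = (x - 4)*(x - 3)*(x + 2)*(x + 2)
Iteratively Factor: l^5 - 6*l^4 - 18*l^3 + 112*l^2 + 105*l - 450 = (l + 3)*(l^4 - 9*l^3 + 9*l^2 + 85*l - 150) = (l + 3)^2*(l^3 - 12*l^2 + 45*l - 50) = (l - 5)*(l + 3)^2*(l^2 - 7*l + 10) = (l - 5)^2*(l + 3)^2*(l - 2)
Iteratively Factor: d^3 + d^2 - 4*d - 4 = (d + 2)*(d^2 - d - 2) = (d - 2)*(d + 2)*(d + 1)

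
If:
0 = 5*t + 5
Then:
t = -1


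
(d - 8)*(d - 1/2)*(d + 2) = d^3 - 13*d^2/2 - 13*d + 8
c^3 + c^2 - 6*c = c*(c - 2)*(c + 3)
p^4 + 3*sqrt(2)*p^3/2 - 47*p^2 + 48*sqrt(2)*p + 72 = (p - 3*sqrt(2))*(p - 2*sqrt(2))*(p + sqrt(2)/2)*(p + 6*sqrt(2))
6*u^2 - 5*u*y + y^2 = (-3*u + y)*(-2*u + y)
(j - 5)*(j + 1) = j^2 - 4*j - 5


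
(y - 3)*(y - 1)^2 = y^3 - 5*y^2 + 7*y - 3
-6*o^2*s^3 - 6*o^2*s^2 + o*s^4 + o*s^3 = s^2*(-6*o + s)*(o*s + o)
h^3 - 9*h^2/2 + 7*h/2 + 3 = (h - 3)*(h - 2)*(h + 1/2)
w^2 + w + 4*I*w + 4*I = (w + 1)*(w + 4*I)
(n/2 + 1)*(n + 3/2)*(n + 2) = n^3/2 + 11*n^2/4 + 5*n + 3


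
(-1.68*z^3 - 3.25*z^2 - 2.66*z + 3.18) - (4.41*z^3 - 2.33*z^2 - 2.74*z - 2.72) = -6.09*z^3 - 0.92*z^2 + 0.0800000000000001*z + 5.9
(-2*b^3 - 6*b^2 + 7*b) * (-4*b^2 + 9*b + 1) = 8*b^5 + 6*b^4 - 84*b^3 + 57*b^2 + 7*b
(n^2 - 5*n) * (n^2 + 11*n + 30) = n^4 + 6*n^3 - 25*n^2 - 150*n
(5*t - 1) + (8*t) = 13*t - 1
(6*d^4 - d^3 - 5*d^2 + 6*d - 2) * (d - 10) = 6*d^5 - 61*d^4 + 5*d^3 + 56*d^2 - 62*d + 20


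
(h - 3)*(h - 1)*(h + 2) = h^3 - 2*h^2 - 5*h + 6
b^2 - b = b*(b - 1)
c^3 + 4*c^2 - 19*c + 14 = (c - 2)*(c - 1)*(c + 7)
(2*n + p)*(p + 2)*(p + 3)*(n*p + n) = 2*n^2*p^3 + 12*n^2*p^2 + 22*n^2*p + 12*n^2 + n*p^4 + 6*n*p^3 + 11*n*p^2 + 6*n*p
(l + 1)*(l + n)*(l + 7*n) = l^3 + 8*l^2*n + l^2 + 7*l*n^2 + 8*l*n + 7*n^2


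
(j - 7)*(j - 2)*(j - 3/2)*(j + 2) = j^4 - 17*j^3/2 + 13*j^2/2 + 34*j - 42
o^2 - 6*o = o*(o - 6)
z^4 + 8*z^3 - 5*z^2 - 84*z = z*(z - 3)*(z + 4)*(z + 7)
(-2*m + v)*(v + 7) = -2*m*v - 14*m + v^2 + 7*v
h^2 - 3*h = h*(h - 3)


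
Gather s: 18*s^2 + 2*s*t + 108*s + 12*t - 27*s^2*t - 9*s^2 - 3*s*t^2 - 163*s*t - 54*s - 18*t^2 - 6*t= s^2*(9 - 27*t) + s*(-3*t^2 - 161*t + 54) - 18*t^2 + 6*t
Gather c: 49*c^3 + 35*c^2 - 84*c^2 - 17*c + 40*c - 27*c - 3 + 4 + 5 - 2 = 49*c^3 - 49*c^2 - 4*c + 4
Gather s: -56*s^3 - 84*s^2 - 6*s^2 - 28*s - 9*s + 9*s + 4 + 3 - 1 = -56*s^3 - 90*s^2 - 28*s + 6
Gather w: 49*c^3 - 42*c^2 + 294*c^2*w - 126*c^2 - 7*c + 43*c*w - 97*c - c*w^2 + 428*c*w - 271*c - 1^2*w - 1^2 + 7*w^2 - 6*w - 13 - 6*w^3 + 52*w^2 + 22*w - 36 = 49*c^3 - 168*c^2 - 375*c - 6*w^3 + w^2*(59 - c) + w*(294*c^2 + 471*c + 15) - 50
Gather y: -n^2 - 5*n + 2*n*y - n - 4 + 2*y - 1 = -n^2 - 6*n + y*(2*n + 2) - 5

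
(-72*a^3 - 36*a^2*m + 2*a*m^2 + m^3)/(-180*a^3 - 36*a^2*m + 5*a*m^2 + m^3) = (2*a + m)/(5*a + m)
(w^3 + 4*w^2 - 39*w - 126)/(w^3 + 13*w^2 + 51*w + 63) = (w - 6)/(w + 3)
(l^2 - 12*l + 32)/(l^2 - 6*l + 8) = (l - 8)/(l - 2)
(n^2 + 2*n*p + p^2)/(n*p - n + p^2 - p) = (n + p)/(p - 1)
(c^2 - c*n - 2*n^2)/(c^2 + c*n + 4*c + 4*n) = (c - 2*n)/(c + 4)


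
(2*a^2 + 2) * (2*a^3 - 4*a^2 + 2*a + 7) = 4*a^5 - 8*a^4 + 8*a^3 + 6*a^2 + 4*a + 14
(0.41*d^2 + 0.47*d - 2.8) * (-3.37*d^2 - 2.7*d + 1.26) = -1.3817*d^4 - 2.6909*d^3 + 8.6836*d^2 + 8.1522*d - 3.528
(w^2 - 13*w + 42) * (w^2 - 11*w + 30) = w^4 - 24*w^3 + 215*w^2 - 852*w + 1260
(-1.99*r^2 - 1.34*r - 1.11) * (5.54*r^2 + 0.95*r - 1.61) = -11.0246*r^4 - 9.3141*r^3 - 4.2185*r^2 + 1.1029*r + 1.7871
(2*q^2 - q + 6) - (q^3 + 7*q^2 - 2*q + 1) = -q^3 - 5*q^2 + q + 5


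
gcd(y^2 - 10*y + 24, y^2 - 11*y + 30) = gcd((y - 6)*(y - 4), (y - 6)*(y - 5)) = y - 6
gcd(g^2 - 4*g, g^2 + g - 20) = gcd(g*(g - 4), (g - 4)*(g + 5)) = g - 4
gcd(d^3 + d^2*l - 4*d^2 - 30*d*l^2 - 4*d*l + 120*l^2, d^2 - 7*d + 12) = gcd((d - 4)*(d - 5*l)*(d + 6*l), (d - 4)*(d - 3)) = d - 4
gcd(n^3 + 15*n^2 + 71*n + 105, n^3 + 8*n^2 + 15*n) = n^2 + 8*n + 15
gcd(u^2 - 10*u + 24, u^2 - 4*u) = u - 4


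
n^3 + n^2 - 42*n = n*(n - 6)*(n + 7)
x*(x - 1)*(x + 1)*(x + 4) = x^4 + 4*x^3 - x^2 - 4*x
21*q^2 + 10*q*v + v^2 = (3*q + v)*(7*q + v)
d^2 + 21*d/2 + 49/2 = (d + 7/2)*(d + 7)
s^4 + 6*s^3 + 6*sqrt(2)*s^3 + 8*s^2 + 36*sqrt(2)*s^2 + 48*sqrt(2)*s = s*(s + 2)*(s + 4)*(s + 6*sqrt(2))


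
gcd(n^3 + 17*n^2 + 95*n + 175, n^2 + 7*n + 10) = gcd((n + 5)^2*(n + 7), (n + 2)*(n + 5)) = n + 5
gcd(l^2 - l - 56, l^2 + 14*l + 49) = l + 7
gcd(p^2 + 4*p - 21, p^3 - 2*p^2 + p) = 1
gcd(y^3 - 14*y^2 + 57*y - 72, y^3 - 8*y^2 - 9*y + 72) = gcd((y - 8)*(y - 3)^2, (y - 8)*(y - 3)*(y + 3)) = y^2 - 11*y + 24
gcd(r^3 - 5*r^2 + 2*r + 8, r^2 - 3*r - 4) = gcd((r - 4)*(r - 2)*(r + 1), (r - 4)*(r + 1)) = r^2 - 3*r - 4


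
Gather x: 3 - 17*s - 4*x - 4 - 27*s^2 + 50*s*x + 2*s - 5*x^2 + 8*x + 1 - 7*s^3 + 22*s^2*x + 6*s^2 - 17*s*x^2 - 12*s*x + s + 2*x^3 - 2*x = -7*s^3 - 21*s^2 - 14*s + 2*x^3 + x^2*(-17*s - 5) + x*(22*s^2 + 38*s + 2)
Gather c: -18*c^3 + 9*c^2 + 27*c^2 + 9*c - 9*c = -18*c^3 + 36*c^2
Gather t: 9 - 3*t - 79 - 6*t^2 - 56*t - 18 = -6*t^2 - 59*t - 88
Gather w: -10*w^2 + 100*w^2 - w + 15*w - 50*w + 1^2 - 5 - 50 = 90*w^2 - 36*w - 54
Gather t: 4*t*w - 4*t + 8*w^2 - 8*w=t*(4*w - 4) + 8*w^2 - 8*w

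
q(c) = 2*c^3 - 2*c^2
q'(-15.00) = 1410.00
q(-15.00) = -7200.00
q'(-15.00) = 1410.00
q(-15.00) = -7200.00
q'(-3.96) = 109.93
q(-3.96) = -155.56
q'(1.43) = 6.55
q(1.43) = 1.76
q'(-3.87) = 105.34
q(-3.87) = -145.88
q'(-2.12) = 35.45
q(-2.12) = -28.05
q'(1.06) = 2.50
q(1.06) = 0.13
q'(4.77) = 117.44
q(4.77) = 171.56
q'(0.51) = -0.48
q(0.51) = -0.25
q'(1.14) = 3.24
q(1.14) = 0.36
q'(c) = 6*c^2 - 4*c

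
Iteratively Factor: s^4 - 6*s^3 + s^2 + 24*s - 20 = (s - 5)*(s^3 - s^2 - 4*s + 4) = (s - 5)*(s - 2)*(s^2 + s - 2) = (s - 5)*(s - 2)*(s + 2)*(s - 1)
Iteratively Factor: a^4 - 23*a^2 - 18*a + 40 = (a + 4)*(a^3 - 4*a^2 - 7*a + 10) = (a - 1)*(a + 4)*(a^2 - 3*a - 10) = (a - 5)*(a - 1)*(a + 4)*(a + 2)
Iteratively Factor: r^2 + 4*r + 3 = (r + 1)*(r + 3)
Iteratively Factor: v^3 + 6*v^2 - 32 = (v + 4)*(v^2 + 2*v - 8) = (v + 4)^2*(v - 2)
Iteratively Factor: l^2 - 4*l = (l)*(l - 4)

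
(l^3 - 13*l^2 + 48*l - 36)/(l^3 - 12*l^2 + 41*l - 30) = (l - 6)/(l - 5)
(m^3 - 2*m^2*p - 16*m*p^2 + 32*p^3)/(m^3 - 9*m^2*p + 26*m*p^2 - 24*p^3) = (-m - 4*p)/(-m + 3*p)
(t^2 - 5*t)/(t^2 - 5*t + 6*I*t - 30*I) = t/(t + 6*I)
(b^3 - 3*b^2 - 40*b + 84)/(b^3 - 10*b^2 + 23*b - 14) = (b + 6)/(b - 1)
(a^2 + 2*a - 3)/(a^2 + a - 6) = (a - 1)/(a - 2)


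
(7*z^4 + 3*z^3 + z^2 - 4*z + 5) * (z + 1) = 7*z^5 + 10*z^4 + 4*z^3 - 3*z^2 + z + 5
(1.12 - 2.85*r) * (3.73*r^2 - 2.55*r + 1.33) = -10.6305*r^3 + 11.4451*r^2 - 6.6465*r + 1.4896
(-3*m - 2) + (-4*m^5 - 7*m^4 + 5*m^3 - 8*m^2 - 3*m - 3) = -4*m^5 - 7*m^4 + 5*m^3 - 8*m^2 - 6*m - 5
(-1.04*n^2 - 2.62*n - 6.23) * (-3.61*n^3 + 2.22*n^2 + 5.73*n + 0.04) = 3.7544*n^5 + 7.1494*n^4 + 10.7147*n^3 - 28.8848*n^2 - 35.8027*n - 0.2492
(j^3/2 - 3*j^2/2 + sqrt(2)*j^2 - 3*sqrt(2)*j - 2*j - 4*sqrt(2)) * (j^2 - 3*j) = j^5/2 - 3*j^4 + sqrt(2)*j^4 - 6*sqrt(2)*j^3 + 5*j^3/2 + 6*j^2 + 5*sqrt(2)*j^2 + 12*sqrt(2)*j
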